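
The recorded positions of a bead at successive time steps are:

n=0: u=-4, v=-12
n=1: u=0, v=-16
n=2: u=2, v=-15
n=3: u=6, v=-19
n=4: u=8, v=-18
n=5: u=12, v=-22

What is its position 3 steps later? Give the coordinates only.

u=20, v=-24

The moves between consecutive positions are (+4, -4), (+2, +1), (+4, -4), (+2, +1), (+4, -4); they repeat the 2-cycle [(+4, -4), (+2, +1)].
step 6: apply (+2, +1) → u=14, v=-21
step 7: apply (+4, -4) → u=18, v=-25
step 8: apply (+2, +1) → u=20, v=-24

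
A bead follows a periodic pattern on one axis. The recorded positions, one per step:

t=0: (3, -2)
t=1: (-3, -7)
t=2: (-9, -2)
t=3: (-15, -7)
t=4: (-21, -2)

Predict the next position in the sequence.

The first coordinate changes by -6 each step, so at step 5 it is 3 + 5·(-6) = -27.
The second coordinate repeats the cycle [-2, -7] with period 2; step 5 mod 2 = 1, giving -7.

(-27, -7)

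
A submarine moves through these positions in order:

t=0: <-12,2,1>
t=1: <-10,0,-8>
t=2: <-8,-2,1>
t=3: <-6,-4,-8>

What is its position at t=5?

The first coordinate changes by +2 each step, so at step 5 it is -12 + 5·(2) = -2.
The second coordinate changes by -2 each step, so at step 5 it is 2 + 5·(-2) = -8.
The third coordinate repeats the cycle [1, -8] with period 2; step 5 mod 2 = 1, giving -8.

<-2,-8,-8>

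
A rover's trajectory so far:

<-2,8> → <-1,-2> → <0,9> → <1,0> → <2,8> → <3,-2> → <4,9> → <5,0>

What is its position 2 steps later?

First: linear, +1 per step → 7 at step 9.
Second: cycles through 8, -2, 9, 0 every 4 steps. Step 9 lands at position 1 of the cycle → -2.

<7,-2>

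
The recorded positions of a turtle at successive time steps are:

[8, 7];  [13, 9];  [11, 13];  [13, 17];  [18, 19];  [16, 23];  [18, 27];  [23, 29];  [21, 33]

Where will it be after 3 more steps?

[26, 43]

The moves between consecutive positions are [+5, +2], [-2, +4], [+2, +4], [+5, +2], [-2, +4], [+2, +4], [+5, +2], [-2, +4]; they repeat the 3-cycle [[+5, +2], [-2, +4], [+2, +4]].
step 9: apply [+2, +4] → [23, 37]
step 10: apply [+5, +2] → [28, 39]
step 11: apply [-2, +4] → [26, 43]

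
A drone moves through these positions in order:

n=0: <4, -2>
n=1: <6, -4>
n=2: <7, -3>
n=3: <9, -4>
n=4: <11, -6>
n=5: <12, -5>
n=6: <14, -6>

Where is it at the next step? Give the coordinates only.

The moves between consecutive positions are <+2, -2>, <+1, +1>, <+2, -1>, <+2, -2>, <+1, +1>, <+2, -1>; they repeat the 3-cycle [<+2, -2>, <+1, +1>, <+2, -1>].
step 7: apply <+2, -2> → <16, -8>

<16, -8>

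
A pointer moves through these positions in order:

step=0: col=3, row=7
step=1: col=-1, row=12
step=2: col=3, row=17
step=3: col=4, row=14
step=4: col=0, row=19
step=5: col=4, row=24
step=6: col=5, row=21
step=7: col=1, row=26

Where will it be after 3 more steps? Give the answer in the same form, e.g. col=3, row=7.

col=2, row=33

The moves between consecutive positions are (-4,+5), (+4,+5), (+1,-3), (-4,+5), (+4,+5), (+1,-3), (-4,+5); they repeat the 3-cycle [(-4,+5), (+4,+5), (+1,-3)].
step 8: apply (+4,+5) → col=5, row=31
step 9: apply (+1,-3) → col=6, row=28
step 10: apply (-4,+5) → col=2, row=33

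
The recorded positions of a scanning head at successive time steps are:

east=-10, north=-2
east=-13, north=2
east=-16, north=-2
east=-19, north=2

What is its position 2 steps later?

east=-25, north=2

The east coordinate changes by -3 each step, so at step 5 it is -10 + 5·(-3) = -25.
The north coordinate repeats the cycle [-2, 2] with period 2; step 5 mod 2 = 1, giving 2.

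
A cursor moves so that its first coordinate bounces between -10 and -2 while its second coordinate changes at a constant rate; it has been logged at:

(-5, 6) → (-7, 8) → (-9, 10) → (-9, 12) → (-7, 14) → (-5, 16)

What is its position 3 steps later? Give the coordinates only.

The first coordinate travels 2 per step and bounces off the walls at -10 and -2.
  step 6: -5 → -3
  step 7: -3 → -3
  step 8: -3 → -5
The second coordinate changes by +2 each step: at step 8 it is 22.

(-5, 22)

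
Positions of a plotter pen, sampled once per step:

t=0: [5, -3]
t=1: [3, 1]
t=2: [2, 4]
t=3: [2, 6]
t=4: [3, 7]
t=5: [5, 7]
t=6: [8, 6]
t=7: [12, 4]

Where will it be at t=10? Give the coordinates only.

First differences are [-2, +4], [-1, +3], [+0, +2], [+1, +1], [+2, +0], [+3, -1], [+4, -2]; their common second difference is [+1, -1] (constant acceleration).
step 8: [12, 4] + [+5, -3] → [17, 1]
step 9: [17, 1] + [+6, -4] → [23, -3]
step 10: [23, -3] + [+7, -5] → [30, -8]

[30, -8]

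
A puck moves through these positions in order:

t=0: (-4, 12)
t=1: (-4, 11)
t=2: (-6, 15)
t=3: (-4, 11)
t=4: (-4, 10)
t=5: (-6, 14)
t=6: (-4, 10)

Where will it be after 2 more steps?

(-6, 13)

The moves between consecutive positions are (+0, -1), (-2, +4), (+2, -4), (+0, -1), (-2, +4), (+2, -4); they repeat the 3-cycle [(+0, -1), (-2, +4), (+2, -4)].
step 7: apply (+0, -1) → (-4, 9)
step 8: apply (-2, +4) → (-6, 13)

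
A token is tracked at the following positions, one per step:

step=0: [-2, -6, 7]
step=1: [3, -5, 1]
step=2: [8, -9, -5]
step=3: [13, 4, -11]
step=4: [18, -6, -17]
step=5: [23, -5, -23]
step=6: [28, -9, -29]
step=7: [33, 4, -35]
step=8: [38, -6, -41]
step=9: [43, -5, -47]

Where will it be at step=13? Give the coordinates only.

First: linear, +5 per step → 63 at step 13.
Second: cycles through -6, -5, -9, 4 every 4 steps. Step 13 lands at position 1 of the cycle → -5.
Third: linear, -6 per step → -71 at step 13.

[63, -5, -71]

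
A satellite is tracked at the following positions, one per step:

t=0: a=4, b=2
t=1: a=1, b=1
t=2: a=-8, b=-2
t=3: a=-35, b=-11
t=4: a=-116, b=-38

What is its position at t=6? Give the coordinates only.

Consecutive displacements (-3, -1), (-9, -3), (-27, -9), (-81, -27) scale by a factor of 3 each step.
step 5: a=-116, b=-38 + (-243, -81) → a=-359, b=-119
step 6: a=-359, b=-119 + (-729, -243) → a=-1088, b=-362

a=-1088, b=-362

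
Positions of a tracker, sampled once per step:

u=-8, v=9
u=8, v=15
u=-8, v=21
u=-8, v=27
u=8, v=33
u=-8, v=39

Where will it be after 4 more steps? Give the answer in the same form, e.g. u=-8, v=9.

u=-8, v=63

The u coordinate repeats the cycle [-8, 8, -8] with period 3; step 9 mod 3 = 0, giving -8.
The v coordinate changes by +6 each step, so at step 9 it is 9 + 9·(6) = 63.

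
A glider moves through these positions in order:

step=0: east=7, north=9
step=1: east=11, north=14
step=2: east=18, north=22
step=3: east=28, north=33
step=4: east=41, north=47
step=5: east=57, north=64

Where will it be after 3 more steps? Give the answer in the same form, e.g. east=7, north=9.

east=123, north=133

Taking differences between consecutive positions: (+4,+5), (+7,+8), (+10,+11), (+13,+14), (+16,+17). These grow by (+3,+3) each step.
step 6: east=57, north=64 + (+19,+20) → east=76, north=84
step 7: east=76, north=84 + (+22,+23) → east=98, north=107
step 8: east=98, north=107 + (+25,+26) → east=123, north=133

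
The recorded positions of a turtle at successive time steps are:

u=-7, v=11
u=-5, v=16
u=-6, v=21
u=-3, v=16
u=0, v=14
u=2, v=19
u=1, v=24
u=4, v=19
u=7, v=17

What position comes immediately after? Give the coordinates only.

u=9, v=22

Step-to-step displacements: (+2, +5), (-1, +5), (+3, -5), (+3, -2), (+2, +5), (-1, +5), (+3, -5), (+3, -2) — a repeating cycle of length 4.
step 9: apply (+2, +5) → u=9, v=22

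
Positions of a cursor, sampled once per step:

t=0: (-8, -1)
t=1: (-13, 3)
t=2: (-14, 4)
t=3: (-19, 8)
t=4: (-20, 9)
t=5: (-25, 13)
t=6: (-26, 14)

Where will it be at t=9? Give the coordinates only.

(-37, 23)

The moves between consecutive positions are (-5, +4), (-1, +1), (-5, +4), (-1, +1), (-5, +4), (-1, +1); they repeat the 2-cycle [(-5, +4), (-1, +1)].
step 7: apply (-5, +4) → (-31, 18)
step 8: apply (-1, +1) → (-32, 19)
step 9: apply (-5, +4) → (-37, 23)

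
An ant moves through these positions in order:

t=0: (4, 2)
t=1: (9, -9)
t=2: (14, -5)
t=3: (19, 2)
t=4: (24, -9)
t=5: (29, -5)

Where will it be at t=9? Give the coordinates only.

(49, 2)

The first coordinate changes by +5 each step, so at step 9 it is 4 + 9·(5) = 49.
The second coordinate repeats the cycle [2, -9, -5] with period 3; step 9 mod 3 = 0, giving 2.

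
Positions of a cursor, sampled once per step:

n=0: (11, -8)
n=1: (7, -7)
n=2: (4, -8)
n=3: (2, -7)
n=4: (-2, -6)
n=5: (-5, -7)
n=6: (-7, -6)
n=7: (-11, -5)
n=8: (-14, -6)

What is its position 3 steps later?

Step-to-step displacements: (-4, +1), (-3, -1), (-2, +1), (-4, +1), (-3, -1), (-2, +1), (-4, +1), (-3, -1) — a repeating cycle of length 3.
step 9: apply (-2, +1) → (-16, -5)
step 10: apply (-4, +1) → (-20, -4)
step 11: apply (-3, -1) → (-23, -5)

(-23, -5)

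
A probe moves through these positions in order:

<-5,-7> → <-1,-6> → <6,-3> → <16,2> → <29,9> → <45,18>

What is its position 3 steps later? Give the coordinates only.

First differences are <+4,+1>, <+7,+3>, <+10,+5>, <+13,+7>, <+16,+9>; their common second difference is <+3,+2> (constant acceleration).
step 6: <45,18> + <+19,+11> → <64,29>
step 7: <64,29> + <+22,+13> → <86,42>
step 8: <86,42> + <+25,+15> → <111,57>

<111,57>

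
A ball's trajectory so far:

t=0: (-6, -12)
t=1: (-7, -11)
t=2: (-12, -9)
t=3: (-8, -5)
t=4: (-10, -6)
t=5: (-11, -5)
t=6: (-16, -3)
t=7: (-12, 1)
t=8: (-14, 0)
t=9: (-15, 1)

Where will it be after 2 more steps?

(-16, 7)

Differencing gives (-1, +1), (-5, +2), (+4, +4), (-2, -1), (-1, +1), (-5, +2), (+4, +4), (-2, -1), (-1, +1). This is the pattern (-1, +1), (-5, +2), (+4, +4), (-2, -1) repeated.
step 10: apply (-5, +2) → (-20, 3)
step 11: apply (+4, +4) → (-16, 7)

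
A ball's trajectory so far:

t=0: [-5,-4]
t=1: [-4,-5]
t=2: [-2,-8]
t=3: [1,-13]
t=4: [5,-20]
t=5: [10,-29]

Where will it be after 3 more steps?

[31,-68]

Taking differences between consecutive positions: [+1,-1], [+2,-3], [+3,-5], [+4,-7], [+5,-9]. These grow by [+1,-2] each step.
step 6: [10,-29] + [+6,-11] → [16,-40]
step 7: [16,-40] + [+7,-13] → [23,-53]
step 8: [23,-53] + [+8,-15] → [31,-68]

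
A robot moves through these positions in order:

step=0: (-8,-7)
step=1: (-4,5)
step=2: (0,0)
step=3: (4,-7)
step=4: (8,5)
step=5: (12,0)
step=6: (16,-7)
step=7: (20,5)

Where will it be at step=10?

The first coordinate changes by +4 each step, so at step 10 it is -8 + 10·(4) = 32.
The second coordinate repeats the cycle [-7, 5, 0] with period 3; step 10 mod 3 = 1, giving 5.

(32,5)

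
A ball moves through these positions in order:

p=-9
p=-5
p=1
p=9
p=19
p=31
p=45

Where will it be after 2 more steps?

Successive displacements: +4, +6, +8, +10, +12, +14 — each changes by +2.
step 7: 45 + 16 → p=61
step 8: 61 + 18 → p=79

p=79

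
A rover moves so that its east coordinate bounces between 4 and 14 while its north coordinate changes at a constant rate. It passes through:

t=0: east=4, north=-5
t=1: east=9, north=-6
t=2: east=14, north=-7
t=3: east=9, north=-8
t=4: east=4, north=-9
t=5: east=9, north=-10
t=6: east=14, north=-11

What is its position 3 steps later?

The east coordinate reflects between 4 and 14, moving 5 per step.
  step 7: 14 → 9
  step 8: 9 → 4
  step 9: 4 → 9
The north coordinate changes by -1 each step: at step 9 it is -14.

east=9, north=-14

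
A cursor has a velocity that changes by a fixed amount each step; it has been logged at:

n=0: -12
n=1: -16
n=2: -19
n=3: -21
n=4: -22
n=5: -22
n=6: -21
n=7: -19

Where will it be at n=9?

-12

Successive displacements: -4, -3, -2, -1, +0, +1, +2 — each changes by +1.
step 8: -19 + 3 → -16
step 9: -16 + 4 → -12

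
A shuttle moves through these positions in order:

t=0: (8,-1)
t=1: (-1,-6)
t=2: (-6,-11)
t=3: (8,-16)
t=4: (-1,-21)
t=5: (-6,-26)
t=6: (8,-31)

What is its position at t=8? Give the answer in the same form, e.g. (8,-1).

First: cycles through 8, -1, -6 every 3 steps. Step 8 lands at position 2 of the cycle → -6.
Second: linear, -5 per step → -41 at step 8.

(-6,-41)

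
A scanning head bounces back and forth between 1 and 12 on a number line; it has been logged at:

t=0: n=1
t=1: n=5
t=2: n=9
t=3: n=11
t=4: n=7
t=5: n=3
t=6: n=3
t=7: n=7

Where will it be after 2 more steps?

n=9

The value travels 4 per step and bounces off the walls at 1 and 12.
  step 8: 7 → 11
  step 9: 11 → 9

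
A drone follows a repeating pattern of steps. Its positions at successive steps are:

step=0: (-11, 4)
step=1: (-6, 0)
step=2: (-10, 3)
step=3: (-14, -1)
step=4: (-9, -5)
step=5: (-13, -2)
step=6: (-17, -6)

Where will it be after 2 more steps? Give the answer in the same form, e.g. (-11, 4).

The moves between consecutive positions are (+5, -4), (-4, +3), (-4, -4), (+5, -4), (-4, +3), (-4, -4); they repeat the 3-cycle [(+5, -4), (-4, +3), (-4, -4)].
step 7: apply (+5, -4) → (-12, -10)
step 8: apply (-4, +3) → (-16, -7)

(-16, -7)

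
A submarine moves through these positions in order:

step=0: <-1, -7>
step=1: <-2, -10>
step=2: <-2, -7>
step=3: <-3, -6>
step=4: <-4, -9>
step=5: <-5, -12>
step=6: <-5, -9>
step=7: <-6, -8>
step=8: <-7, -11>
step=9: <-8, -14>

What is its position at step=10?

<-8, -11>

Differencing gives <-1, -3>, <+0, +3>, <-1, +1>, <-1, -3>, <-1, -3>, <+0, +3>, <-1, +1>, <-1, -3>, <-1, -3>. This is the pattern <-1, -3>, <+0, +3>, <-1, +1>, <-1, -3> repeated.
step 10: apply <+0, +3> → <-8, -11>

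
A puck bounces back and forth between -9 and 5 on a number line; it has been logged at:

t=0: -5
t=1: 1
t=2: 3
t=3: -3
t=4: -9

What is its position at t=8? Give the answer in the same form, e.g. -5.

-5

The value travels 6 per step and bounces off the walls at -9 and 5.
  step 5: -9 → -3
  step 6: -3 → 3
  step 7: 3 → 1
  step 8: 1 → -5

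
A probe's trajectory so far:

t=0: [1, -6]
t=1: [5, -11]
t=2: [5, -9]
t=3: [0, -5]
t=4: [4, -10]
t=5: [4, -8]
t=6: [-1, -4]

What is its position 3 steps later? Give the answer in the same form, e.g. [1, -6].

[-2, -3]

The moves between consecutive positions are [+4, -5], [+0, +2], [-5, +4], [+4, -5], [+0, +2], [-5, +4]; they repeat the 3-cycle [[+4, -5], [+0, +2], [-5, +4]].
step 7: apply [+4, -5] → [3, -9]
step 8: apply [+0, +2] → [3, -7]
step 9: apply [-5, +4] → [-2, -3]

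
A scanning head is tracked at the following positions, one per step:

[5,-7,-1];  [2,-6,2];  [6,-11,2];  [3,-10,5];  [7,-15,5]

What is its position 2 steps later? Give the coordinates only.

Step-to-step displacements: [-3,+1,+3], [+4,-5,+0], [-3,+1,+3], [+4,-5,+0] — a repeating cycle of length 2.
step 5: apply [-3,+1,+3] → [4,-14,8]
step 6: apply [+4,-5,+0] → [8,-19,8]

[8,-19,8]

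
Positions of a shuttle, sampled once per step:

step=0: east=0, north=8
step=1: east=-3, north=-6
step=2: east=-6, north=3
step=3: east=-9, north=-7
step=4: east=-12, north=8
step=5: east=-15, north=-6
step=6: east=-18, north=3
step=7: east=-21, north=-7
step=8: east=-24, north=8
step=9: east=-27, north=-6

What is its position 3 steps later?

east=-36, north=8

East: linear, -3 per step → -36 at step 12.
North: cycles through 8, -6, 3, -7 every 4 steps. Step 12 lands at position 0 of the cycle → 8.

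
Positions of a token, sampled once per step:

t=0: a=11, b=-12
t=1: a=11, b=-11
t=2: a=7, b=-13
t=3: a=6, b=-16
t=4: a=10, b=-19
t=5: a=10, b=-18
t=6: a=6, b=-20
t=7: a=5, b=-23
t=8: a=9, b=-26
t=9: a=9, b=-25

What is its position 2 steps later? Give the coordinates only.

a=4, b=-30

Step-to-step displacements: (+0, +1), (-4, -2), (-1, -3), (+4, -3), (+0, +1), (-4, -2), (-1, -3), (+4, -3), (+0, +1) — a repeating cycle of length 4.
step 10: apply (-4, -2) → a=5, b=-27
step 11: apply (-1, -3) → a=4, b=-30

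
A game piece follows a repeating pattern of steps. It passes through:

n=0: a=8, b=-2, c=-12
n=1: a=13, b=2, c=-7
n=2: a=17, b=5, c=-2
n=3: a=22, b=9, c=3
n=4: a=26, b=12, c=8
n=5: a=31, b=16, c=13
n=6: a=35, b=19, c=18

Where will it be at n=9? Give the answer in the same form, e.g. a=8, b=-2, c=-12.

Step-to-step displacements: (+5, +4, +5), (+4, +3, +5), (+5, +4, +5), (+4, +3, +5), (+5, +4, +5), (+4, +3, +5) — a repeating cycle of length 2.
step 7: apply (+5, +4, +5) → a=40, b=23, c=23
step 8: apply (+4, +3, +5) → a=44, b=26, c=28
step 9: apply (+5, +4, +5) → a=49, b=30, c=33

a=49, b=30, c=33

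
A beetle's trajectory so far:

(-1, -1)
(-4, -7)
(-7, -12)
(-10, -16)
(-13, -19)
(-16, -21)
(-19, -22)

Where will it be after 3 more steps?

(-28, -19)

Taking differences between consecutive positions: (-3, -6), (-3, -5), (-3, -4), (-3, -3), (-3, -2), (-3, -1). These grow by (+0, +1) each step.
step 7: (-19, -22) + (-3, +0) → (-22, -22)
step 8: (-22, -22) + (-3, +1) → (-25, -21)
step 9: (-25, -21) + (-3, +2) → (-28, -19)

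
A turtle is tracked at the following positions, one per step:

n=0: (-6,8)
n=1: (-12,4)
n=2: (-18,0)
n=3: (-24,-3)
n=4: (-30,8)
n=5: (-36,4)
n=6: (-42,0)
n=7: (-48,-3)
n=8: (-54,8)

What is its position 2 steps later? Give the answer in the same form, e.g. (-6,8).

The first coordinate changes by -6 each step, so at step 10 it is -6 + 10·(-6) = -66.
The second coordinate repeats the cycle [8, 4, 0, -3] with period 4; step 10 mod 4 = 2, giving 0.

(-66,0)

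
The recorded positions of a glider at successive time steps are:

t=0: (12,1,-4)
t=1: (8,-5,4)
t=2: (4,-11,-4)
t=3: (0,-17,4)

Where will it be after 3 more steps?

First: linear, -4 per step → -12 at step 6.
Second: linear, -6 per step → -35 at step 6.
Third: cycles through -4, 4 every 2 steps. Step 6 lands at position 0 of the cycle → -4.

(-12,-35,-4)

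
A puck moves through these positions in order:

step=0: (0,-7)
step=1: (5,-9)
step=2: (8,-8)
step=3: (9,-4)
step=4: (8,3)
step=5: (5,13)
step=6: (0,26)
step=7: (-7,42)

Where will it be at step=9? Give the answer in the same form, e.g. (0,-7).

(-27,83)

Successive displacements: (+5,-2), (+3,+1), (+1,+4), (-1,+7), (-3,+10), (-5,+13), (-7,+16) — each changes by (-2,+3).
step 8: (-7,42) + (-9,+19) → (-16,61)
step 9: (-16,61) + (-11,+22) → (-27,83)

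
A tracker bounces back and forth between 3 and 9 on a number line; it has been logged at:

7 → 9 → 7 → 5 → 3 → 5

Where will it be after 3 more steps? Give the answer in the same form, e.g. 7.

The value reflects between 3 and 9, moving 2 per step.
  step 6: 5 → 7
  step 7: 7 → 9
  step 8: 9 → 7

7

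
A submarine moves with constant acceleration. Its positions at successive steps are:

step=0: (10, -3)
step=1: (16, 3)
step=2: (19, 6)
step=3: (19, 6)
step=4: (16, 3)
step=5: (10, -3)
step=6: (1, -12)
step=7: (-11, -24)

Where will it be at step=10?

(-65, -78)

Successive displacements: (+6, +6), (+3, +3), (+0, +0), (-3, -3), (-6, -6), (-9, -9), (-12, -12) — each changes by (-3, -3).
step 8: (-11, -24) + (-15, -15) → (-26, -39)
step 9: (-26, -39) + (-18, -18) → (-44, -57)
step 10: (-44, -57) + (-21, -21) → (-65, -78)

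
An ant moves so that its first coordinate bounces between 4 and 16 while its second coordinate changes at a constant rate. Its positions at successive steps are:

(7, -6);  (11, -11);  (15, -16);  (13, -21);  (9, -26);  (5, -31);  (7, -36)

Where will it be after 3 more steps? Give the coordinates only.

(13, -51)

The first coordinate reflects between 4 and 16, moving 4 per step.
  step 7: 7 → 11
  step 8: 11 → 15
  step 9: 15 → 13
The second coordinate changes by -5 each step: at step 9 it is -51.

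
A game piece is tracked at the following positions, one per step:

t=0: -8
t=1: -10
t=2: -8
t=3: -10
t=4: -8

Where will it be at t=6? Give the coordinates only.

The jumps are -2, +2, -2, +2 — a geometric progression with ratio -1.
step 5: -8 − 2 → -10
step 6: -10 + 2 → -8

-8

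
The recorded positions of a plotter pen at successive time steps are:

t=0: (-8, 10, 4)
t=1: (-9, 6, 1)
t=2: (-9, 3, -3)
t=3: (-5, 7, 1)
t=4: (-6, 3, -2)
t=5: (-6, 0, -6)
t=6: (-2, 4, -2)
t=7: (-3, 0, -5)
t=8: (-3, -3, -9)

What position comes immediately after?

Step-to-step displacements: (-1, -4, -3), (+0, -3, -4), (+4, +4, +4), (-1, -4, -3), (+0, -3, -4), (+4, +4, +4), (-1, -4, -3), (+0, -3, -4) — a repeating cycle of length 3.
step 9: apply (+4, +4, +4) → (1, 1, -5)

(1, 1, -5)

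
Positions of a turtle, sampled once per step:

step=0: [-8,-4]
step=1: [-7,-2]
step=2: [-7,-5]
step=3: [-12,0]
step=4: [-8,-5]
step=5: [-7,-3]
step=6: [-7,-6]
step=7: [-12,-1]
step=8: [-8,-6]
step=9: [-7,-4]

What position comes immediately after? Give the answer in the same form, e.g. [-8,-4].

The moves between consecutive positions are [+1,+2], [+0,-3], [-5,+5], [+4,-5], [+1,+2], [+0,-3], [-5,+5], [+4,-5], [+1,+2]; they repeat the 4-cycle [[+1,+2], [+0,-3], [-5,+5], [+4,-5]].
step 10: apply [+0,-3] → [-7,-7]

[-7,-7]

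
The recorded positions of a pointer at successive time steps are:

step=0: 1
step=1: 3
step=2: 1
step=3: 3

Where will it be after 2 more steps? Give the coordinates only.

Step-to-step displacements: +2, -2, +2; each is -1× the previous.
step 4: 3 − 2 → 1
step 5: 1 + 2 → 3

3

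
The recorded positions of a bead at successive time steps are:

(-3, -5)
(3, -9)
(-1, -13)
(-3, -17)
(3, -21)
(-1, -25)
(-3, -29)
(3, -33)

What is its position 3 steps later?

First: cycles through -3, 3, -1 every 3 steps. Step 10 lands at position 1 of the cycle → 3.
Second: linear, -4 per step → -45 at step 10.

(3, -45)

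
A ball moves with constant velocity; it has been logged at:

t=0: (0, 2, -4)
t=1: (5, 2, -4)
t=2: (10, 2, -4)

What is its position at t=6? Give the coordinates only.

(30, 2, -4)

Constant displacement of (+5, +0, +0) per step.
step 3: (10, 2, -4) + (+5, +0, +0) → (15, 2, -4)
step 4: (15, 2, -4) + (+5, +0, +0) → (20, 2, -4)
step 5: (20, 2, -4) + (+5, +0, +0) → (25, 2, -4)
step 6: (25, 2, -4) + (+5, +0, +0) → (30, 2, -4)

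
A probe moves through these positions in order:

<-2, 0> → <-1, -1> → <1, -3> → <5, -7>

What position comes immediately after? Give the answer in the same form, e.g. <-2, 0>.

<13, -15>

Step-to-step displacements: <+1, -1>, <+2, -2>, <+4, -4>; each is 2× the previous.
step 4: <5, -7> + <+8, -8> → <13, -15>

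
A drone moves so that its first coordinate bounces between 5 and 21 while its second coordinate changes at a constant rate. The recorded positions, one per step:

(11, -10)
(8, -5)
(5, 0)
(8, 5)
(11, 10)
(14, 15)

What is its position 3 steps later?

The first coordinate reflects between 5 and 21, moving 3 per step.
  step 6: 14 → 17
  step 7: 17 → 20
  step 8: 20 → 19
The second coordinate changes by +5 each step: at step 8 it is 30.

(19, 30)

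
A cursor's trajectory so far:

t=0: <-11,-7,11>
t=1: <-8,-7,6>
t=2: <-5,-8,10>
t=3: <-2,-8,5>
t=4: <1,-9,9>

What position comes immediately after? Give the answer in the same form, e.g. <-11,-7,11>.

<4,-9,4>

The moves between consecutive positions are <+3,+0,-5>, <+3,-1,+4>, <+3,+0,-5>, <+3,-1,+4>; they repeat the 2-cycle [<+3,+0,-5>, <+3,-1,+4>].
step 5: apply <+3,+0,-5> → <4,-9,4>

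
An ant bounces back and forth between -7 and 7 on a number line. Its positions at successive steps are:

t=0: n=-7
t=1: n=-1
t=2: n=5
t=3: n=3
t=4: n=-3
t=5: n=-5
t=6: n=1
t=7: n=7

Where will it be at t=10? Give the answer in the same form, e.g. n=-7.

n=-3

The value travels 6 per step and bounces off the walls at -7 and 7.
  step 8: 7 → 1
  step 9: 1 → -5
  step 10: -5 → -3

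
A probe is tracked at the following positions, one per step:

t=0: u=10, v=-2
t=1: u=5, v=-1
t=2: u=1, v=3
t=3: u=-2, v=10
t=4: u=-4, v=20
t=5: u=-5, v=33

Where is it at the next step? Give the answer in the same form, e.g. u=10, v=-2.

Taking differences between consecutive positions: (-5, +1), (-4, +4), (-3, +7), (-2, +10), (-1, +13). These grow by (+1, +3) each step.
step 6: u=-5, v=33 + (+0, +16) → u=-5, v=49

u=-5, v=49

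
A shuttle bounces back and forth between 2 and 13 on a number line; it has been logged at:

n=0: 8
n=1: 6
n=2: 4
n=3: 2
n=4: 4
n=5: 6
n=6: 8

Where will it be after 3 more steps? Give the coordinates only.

12

The value travels 2 per step and bounces off the walls at 2 and 13.
  step 7: 8 → 10
  step 8: 10 → 12
  step 9: 12 → 12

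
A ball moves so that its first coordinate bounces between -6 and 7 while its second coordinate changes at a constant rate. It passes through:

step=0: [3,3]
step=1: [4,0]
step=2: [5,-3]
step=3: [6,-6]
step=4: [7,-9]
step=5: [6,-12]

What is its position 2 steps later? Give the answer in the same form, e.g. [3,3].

[4,-18]

The first coordinate reflects between -6 and 7, moving 1 per step.
  step 6: 6 → 5
  step 7: 5 → 4
The second coordinate changes by -3 each step: at step 7 it is -18.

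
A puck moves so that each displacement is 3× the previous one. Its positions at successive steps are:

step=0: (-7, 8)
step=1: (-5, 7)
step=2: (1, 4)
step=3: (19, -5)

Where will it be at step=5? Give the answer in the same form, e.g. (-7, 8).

Consecutive displacements (+2, -1), (+6, -3), (+18, -9) scale by a factor of 3 each step.
step 4: (19, -5) + (+54, -27) → (73, -32)
step 5: (73, -32) + (+162, -81) → (235, -113)

(235, -113)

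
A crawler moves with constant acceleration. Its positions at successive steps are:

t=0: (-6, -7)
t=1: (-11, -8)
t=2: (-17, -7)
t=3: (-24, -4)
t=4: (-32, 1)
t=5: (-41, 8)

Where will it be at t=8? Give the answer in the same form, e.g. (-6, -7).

(-74, 41)

Taking differences between consecutive positions: (-5, -1), (-6, +1), (-7, +3), (-8, +5), (-9, +7). These grow by (-1, +2) each step.
step 6: (-41, 8) + (-10, +9) → (-51, 17)
step 7: (-51, 17) + (-11, +11) → (-62, 28)
step 8: (-62, 28) + (-12, +13) → (-74, 41)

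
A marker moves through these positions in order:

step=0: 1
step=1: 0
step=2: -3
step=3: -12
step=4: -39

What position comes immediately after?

The jumps are -1, -3, -9, -27 — a geometric progression with ratio 3.
step 5: -39 − 81 → -120

-120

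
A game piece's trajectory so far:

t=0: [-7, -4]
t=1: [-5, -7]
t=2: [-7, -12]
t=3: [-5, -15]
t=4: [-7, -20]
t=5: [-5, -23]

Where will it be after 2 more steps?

[-5, -31]

Step-to-step displacements: [+2, -3], [-2, -5], [+2, -3], [-2, -5], [+2, -3] — a repeating cycle of length 2.
step 6: apply [-2, -5] → [-7, -28]
step 7: apply [+2, -3] → [-5, -31]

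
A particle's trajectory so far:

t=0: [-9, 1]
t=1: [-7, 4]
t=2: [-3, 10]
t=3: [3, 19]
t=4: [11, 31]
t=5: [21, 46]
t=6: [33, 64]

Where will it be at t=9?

[81, 136]

Successive displacements: [+2, +3], [+4, +6], [+6, +9], [+8, +12], [+10, +15], [+12, +18] — each changes by [+2, +3].
step 7: [33, 64] + [+14, +21] → [47, 85]
step 8: [47, 85] + [+16, +24] → [63, 109]
step 9: [63, 109] + [+18, +27] → [81, 136]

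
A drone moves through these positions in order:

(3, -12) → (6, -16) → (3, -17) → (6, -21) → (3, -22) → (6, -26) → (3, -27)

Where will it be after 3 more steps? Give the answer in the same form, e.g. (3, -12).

(6, -36)

Step-to-step displacements: (+3, -4), (-3, -1), (+3, -4), (-3, -1), (+3, -4), (-3, -1) — a repeating cycle of length 2.
step 7: apply (+3, -4) → (6, -31)
step 8: apply (-3, -1) → (3, -32)
step 9: apply (+3, -4) → (6, -36)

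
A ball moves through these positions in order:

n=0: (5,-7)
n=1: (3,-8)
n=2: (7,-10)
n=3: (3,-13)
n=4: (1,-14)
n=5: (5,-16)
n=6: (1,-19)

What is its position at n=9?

(-1,-25)

Differencing gives (-2,-1), (+4,-2), (-4,-3), (-2,-1), (+4,-2), (-4,-3). This is the pattern (-2,-1), (+4,-2), (-4,-3) repeated.
step 7: apply (-2,-1) → (-1,-20)
step 8: apply (+4,-2) → (3,-22)
step 9: apply (-4,-3) → (-1,-25)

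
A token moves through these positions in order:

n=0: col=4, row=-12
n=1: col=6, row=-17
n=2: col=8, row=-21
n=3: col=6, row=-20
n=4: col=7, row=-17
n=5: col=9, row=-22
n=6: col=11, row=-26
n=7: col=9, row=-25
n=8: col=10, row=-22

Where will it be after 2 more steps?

Differencing gives (+2, -5), (+2, -4), (-2, +1), (+1, +3), (+2, -5), (+2, -4), (-2, +1), (+1, +3). This is the pattern (+2, -5), (+2, -4), (-2, +1), (+1, +3) repeated.
step 9: apply (+2, -5) → col=12, row=-27
step 10: apply (+2, -4) → col=14, row=-31

col=14, row=-31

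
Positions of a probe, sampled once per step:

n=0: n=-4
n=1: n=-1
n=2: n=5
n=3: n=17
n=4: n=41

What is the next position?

n=89

Consecutive displacements +3, +6, +12, +24 scale by a factor of 2 each step.
step 5: 41 + 48 → n=89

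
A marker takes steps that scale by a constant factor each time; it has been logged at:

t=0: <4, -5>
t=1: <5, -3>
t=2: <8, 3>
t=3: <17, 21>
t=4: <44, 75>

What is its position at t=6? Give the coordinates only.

The jumps are <+1, +2>, <+3, +6>, <+9, +18>, <+27, +54> — a geometric progression with ratio 3.
step 5: <44, 75> + <+81, +162> → <125, 237>
step 6: <125, 237> + <+243, +486> → <368, 723>

<368, 723>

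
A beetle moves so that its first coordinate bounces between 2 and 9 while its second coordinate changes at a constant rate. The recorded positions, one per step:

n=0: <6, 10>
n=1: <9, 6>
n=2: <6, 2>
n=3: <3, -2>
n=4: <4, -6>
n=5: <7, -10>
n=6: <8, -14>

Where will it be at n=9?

The first coordinate travels 3 per step and bounces off the walls at 2 and 9.
  step 7: 8 → 5
  step 8: 5 → 2
  step 9: 2 → 5
The second coordinate changes by -4 each step: at step 9 it is -26.

<5, -26>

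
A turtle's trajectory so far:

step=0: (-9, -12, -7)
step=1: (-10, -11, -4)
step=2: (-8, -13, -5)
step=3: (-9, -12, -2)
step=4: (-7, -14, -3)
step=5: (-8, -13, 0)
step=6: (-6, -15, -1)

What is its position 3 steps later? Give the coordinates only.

The moves between consecutive positions are (-1, +1, +3), (+2, -2, -1), (-1, +1, +3), (+2, -2, -1), (-1, +1, +3), (+2, -2, -1); they repeat the 2-cycle [(-1, +1, +3), (+2, -2, -1)].
step 7: apply (-1, +1, +3) → (-7, -14, 2)
step 8: apply (+2, -2, -1) → (-5, -16, 1)
step 9: apply (-1, +1, +3) → (-6, -15, 4)

(-6, -15, 4)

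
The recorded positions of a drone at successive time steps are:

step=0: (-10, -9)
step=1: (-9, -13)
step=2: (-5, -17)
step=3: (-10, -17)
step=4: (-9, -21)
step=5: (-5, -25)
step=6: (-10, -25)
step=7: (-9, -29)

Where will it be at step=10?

(-9, -37)

Differencing gives (+1, -4), (+4, -4), (-5, +0), (+1, -4), (+4, -4), (-5, +0), (+1, -4). This is the pattern (+1, -4), (+4, -4), (-5, +0) repeated.
step 8: apply (+4, -4) → (-5, -33)
step 9: apply (-5, +0) → (-10, -33)
step 10: apply (+1, -4) → (-9, -37)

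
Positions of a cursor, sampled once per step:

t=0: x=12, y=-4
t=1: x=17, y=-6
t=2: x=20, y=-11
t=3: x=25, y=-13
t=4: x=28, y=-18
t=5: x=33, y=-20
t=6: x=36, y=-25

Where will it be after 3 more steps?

x=49, y=-34

Step-to-step displacements: (+5,-2), (+3,-5), (+5,-2), (+3,-5), (+5,-2), (+3,-5) — a repeating cycle of length 2.
step 7: apply (+5,-2) → x=41, y=-27
step 8: apply (+3,-5) → x=44, y=-32
step 9: apply (+5,-2) → x=49, y=-34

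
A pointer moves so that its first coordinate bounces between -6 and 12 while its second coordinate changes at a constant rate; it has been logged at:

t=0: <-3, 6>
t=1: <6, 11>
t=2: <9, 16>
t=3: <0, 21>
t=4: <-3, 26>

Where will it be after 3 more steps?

The first coordinate reflects between -6 and 12, moving 9 per step.
  step 5: -3 → 6
  step 6: 6 → 9
  step 7: 9 → 0
The second coordinate changes by +5 each step: at step 7 it is 41.

<0, 41>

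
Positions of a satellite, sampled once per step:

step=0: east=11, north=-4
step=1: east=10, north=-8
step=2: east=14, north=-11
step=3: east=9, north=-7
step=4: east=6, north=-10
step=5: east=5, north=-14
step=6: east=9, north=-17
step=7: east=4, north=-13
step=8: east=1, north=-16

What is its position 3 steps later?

east=-1, north=-19

Differencing gives (-1,-4), (+4,-3), (-5,+4), (-3,-3), (-1,-4), (+4,-3), (-5,+4), (-3,-3). This is the pattern (-1,-4), (+4,-3), (-5,+4), (-3,-3) repeated.
step 9: apply (-1,-4) → east=0, north=-20
step 10: apply (+4,-3) → east=4, north=-23
step 11: apply (-5,+4) → east=-1, north=-19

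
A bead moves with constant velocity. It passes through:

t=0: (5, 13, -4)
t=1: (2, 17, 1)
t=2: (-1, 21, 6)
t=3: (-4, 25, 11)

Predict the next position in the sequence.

(-7, 29, 16)

Constant displacement of (-3, +4, +5) per step.
step 4: (-4, 25, 11) + (-3, +4, +5) → (-7, 29, 16)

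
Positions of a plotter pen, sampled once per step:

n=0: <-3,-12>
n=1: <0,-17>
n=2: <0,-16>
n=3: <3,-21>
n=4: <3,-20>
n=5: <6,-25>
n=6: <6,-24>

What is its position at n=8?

Step-to-step displacements: <+3,-5>, <+0,+1>, <+3,-5>, <+0,+1>, <+3,-5>, <+0,+1> — a repeating cycle of length 2.
step 7: apply <+3,-5> → <9,-29>
step 8: apply <+0,+1> → <9,-28>

<9,-28>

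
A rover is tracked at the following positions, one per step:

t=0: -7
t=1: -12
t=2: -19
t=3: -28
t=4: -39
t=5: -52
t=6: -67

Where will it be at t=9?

-124

Taking differences between consecutive positions: -5, -7, -9, -11, -13, -15. These grow by -2 each step.
step 7: -67 − 17 → -84
step 8: -84 − 19 → -103
step 9: -103 − 21 → -124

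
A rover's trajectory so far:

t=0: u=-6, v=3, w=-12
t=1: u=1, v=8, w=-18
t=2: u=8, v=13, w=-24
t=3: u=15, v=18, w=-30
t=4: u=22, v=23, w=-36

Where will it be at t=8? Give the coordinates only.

u=50, v=43, w=-60

Each step adds (+7, +5, -6) to the position.
step 5: u=22, v=23, w=-36 + (+7, +5, -6) → u=29, v=28, w=-42
step 6: u=29, v=28, w=-42 + (+7, +5, -6) → u=36, v=33, w=-48
step 7: u=36, v=33, w=-48 + (+7, +5, -6) → u=43, v=38, w=-54
step 8: u=43, v=38, w=-54 + (+7, +5, -6) → u=50, v=43, w=-60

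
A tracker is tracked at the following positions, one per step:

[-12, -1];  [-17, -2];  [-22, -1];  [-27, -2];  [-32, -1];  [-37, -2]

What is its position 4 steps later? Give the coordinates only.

[-57, -2]

The first coordinate changes by -5 each step, so at step 9 it is -12 + 9·(-5) = -57.
The second coordinate repeats the cycle [-1, -2] with period 2; step 9 mod 2 = 1, giving -2.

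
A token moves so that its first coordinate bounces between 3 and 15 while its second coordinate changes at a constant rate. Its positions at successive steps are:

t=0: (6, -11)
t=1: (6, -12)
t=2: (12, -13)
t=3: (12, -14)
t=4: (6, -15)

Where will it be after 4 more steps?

(6, -19)

The first coordinate reflects between 3 and 15, moving 6 per step.
  step 5: 6 → 6
  step 6: 6 → 12
  step 7: 12 → 12
  step 8: 12 → 6
The second coordinate changes by -1 each step: at step 8 it is -19.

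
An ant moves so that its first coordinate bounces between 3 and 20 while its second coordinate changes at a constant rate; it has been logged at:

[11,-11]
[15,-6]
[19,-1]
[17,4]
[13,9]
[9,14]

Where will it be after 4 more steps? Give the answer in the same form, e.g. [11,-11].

[13,34]

The first coordinate reflects between 3 and 20, moving 4 per step.
  step 6: 9 → 5
  step 7: 5 → 5
  step 8: 5 → 9
  step 9: 9 → 13
The second coordinate changes by +5 each step: at step 9 it is 34.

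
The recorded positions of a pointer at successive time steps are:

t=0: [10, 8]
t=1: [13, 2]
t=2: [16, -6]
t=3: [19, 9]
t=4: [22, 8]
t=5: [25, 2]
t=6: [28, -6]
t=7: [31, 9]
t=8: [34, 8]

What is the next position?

The first coordinate changes by +3 each step, so at step 9 it is 10 + 9·(3) = 37.
The second coordinate repeats the cycle [8, 2, -6, 9] with period 4; step 9 mod 4 = 1, giving 2.

[37, 2]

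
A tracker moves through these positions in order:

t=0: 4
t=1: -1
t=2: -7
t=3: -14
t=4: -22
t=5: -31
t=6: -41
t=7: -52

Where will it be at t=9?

-77

First differences are -5, -6, -7, -8, -9, -10, -11; their common second difference is -1 (constant acceleration).
step 8: -52 − 12 → -64
step 9: -64 − 13 → -77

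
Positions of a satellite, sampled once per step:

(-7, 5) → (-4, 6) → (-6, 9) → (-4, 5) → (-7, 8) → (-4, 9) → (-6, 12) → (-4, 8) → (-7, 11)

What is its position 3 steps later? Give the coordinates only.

Step-to-step displacements: (+3, +1), (-2, +3), (+2, -4), (-3, +3), (+3, +1), (-2, +3), (+2, -4), (-3, +3) — a repeating cycle of length 4.
step 9: apply (+3, +1) → (-4, 12)
step 10: apply (-2, +3) → (-6, 15)
step 11: apply (+2, -4) → (-4, 11)

(-4, 11)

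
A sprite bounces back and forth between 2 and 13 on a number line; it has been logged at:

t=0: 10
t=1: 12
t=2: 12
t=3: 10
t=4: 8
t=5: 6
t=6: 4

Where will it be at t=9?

The value reflects between 2 and 13, moving 2 per step.
  step 7: 4 → 2
  step 8: 2 → 4
  step 9: 4 → 6

6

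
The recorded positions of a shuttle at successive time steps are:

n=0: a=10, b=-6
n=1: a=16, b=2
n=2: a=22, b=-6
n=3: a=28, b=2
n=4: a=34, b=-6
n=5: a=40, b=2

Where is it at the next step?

a=46, b=-6

The a coordinate changes by +6 each step, so at step 6 it is 10 + 6·(6) = 46.
The b coordinate repeats the cycle [-6, 2] with period 2; step 6 mod 2 = 0, giving -6.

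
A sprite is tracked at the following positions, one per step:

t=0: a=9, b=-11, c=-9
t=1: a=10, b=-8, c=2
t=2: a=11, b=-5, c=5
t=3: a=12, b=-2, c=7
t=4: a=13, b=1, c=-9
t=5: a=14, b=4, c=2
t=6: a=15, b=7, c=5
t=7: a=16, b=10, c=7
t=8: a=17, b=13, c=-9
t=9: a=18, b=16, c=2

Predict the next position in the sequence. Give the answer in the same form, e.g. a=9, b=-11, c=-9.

a=19, b=19, c=5

The a coordinate changes by +1 each step, so at step 10 it is 9 + 10·(1) = 19.
The b coordinate changes by +3 each step, so at step 10 it is -11 + 10·(3) = 19.
The c coordinate repeats the cycle [-9, 2, 5, 7] with period 4; step 10 mod 4 = 2, giving 5.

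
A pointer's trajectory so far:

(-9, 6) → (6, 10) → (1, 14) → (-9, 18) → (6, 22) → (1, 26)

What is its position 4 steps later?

The first coordinate repeats the cycle [-9, 6, 1] with period 3; step 9 mod 3 = 0, giving -9.
The second coordinate changes by +4 each step, so at step 9 it is 6 + 9·(4) = 42.

(-9, 42)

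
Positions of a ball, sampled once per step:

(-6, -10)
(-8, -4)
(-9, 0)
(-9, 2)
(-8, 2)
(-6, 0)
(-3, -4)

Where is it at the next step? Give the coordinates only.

Taking differences between consecutive positions: (-2, +6), (-1, +4), (+0, +2), (+1, +0), (+2, -2), (+3, -4). These grow by (+1, -2) each step.
step 7: (-3, -4) + (+4, -6) → (1, -10)

(1, -10)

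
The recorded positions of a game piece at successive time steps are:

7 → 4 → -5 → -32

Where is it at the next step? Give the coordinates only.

The jumps are -3, -9, -27 — a geometric progression with ratio 3.
step 4: -32 − 81 → -113

-113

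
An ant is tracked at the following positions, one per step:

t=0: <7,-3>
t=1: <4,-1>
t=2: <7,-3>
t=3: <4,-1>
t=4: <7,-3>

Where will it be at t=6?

Step-to-step displacements: <-3,+2>, <+3,-2>, <-3,+2>, <+3,-2>; each is -1× the previous.
step 5: <7,-3> + <-3,+2> → <4,-1>
step 6: <4,-1> + <+3,-2> → <7,-3>

<7,-3>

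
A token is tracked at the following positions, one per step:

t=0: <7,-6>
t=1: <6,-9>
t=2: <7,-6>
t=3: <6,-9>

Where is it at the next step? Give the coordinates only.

<7,-6>

The jumps are <-1,-3>, <+1,+3>, <-1,-3> — a geometric progression with ratio -1.
step 4: <6,-9> + <+1,+3> → <7,-6>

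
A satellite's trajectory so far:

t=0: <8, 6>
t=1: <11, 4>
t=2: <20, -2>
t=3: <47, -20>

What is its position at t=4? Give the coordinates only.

Consecutive displacements <+3, -2>, <+9, -6>, <+27, -18> scale by a factor of 3 each step.
step 4: <47, -20> + <+81, -54> → <128, -74>

<128, -74>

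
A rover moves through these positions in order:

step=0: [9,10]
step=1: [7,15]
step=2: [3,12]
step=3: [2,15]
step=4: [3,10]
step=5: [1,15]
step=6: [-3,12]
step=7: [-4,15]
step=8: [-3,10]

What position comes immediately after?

Differencing gives [-2,+5], [-4,-3], [-1,+3], [+1,-5], [-2,+5], [-4,-3], [-1,+3], [+1,-5]. This is the pattern [-2,+5], [-4,-3], [-1,+3], [+1,-5] repeated.
step 9: apply [-2,+5] → [-5,15]

[-5,15]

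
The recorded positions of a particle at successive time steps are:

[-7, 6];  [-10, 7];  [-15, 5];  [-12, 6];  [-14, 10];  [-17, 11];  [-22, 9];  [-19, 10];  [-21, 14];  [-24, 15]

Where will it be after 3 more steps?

[-28, 18]

The moves between consecutive positions are [-3, +1], [-5, -2], [+3, +1], [-2, +4], [-3, +1], [-5, -2], [+3, +1], [-2, +4], [-3, +1]; they repeat the 4-cycle [[-3, +1], [-5, -2], [+3, +1], [-2, +4]].
step 10: apply [-5, -2] → [-29, 13]
step 11: apply [+3, +1] → [-26, 14]
step 12: apply [-2, +4] → [-28, 18]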